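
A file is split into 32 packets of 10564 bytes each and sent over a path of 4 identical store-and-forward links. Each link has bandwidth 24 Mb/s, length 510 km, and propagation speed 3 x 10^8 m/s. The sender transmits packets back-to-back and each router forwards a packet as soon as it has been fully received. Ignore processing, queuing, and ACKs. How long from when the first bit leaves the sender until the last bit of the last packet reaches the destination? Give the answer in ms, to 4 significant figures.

Per-hop transmission t_tx = L/R = 84512/24000000 = 3.52133 ms.
Per-hop propagation t_prop = 510000/300000000 = 1.7 ms.
Pipeline fill: first packet needs 4·t_tx to clear all hops; remaining 31 packets each add one t_tx.
Total = (4+32-1)·t_tx + 4·t_prop = 35·3.52133 + 4·1.7 = 130.0 ms.

130.0 ms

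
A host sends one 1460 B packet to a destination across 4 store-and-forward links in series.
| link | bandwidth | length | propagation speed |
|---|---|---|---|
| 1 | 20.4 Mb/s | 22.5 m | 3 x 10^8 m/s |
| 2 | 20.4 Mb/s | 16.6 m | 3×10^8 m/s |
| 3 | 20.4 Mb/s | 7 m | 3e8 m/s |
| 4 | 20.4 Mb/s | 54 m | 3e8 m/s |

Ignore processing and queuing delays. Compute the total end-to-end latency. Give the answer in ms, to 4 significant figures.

2.291 ms

L = 1460 × 8 = 11680 bits.
Transmission delay per hop = L/R = 11680/20400000 = 0.572549 ms; 4 hops → 2.2902 ms.
Propagation delays (d/s per hop): 7.5e-05, 5.53333e-05, 2.33333e-05, 0.00018 ms; sum = 0.000333667 ms.
End-to-end = 2.291 ms.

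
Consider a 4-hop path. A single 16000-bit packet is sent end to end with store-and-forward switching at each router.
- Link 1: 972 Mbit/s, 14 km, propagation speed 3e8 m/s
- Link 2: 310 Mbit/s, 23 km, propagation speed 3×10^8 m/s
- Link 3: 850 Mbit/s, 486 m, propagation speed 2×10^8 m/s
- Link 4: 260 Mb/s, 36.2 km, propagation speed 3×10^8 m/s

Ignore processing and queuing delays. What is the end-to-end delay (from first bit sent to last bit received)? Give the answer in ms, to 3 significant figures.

Transmission delays (L/R per hop): 0.0164609, 0.0516129, 0.0188235, 0.0615385 ms; sum = 0.148436 ms.
Propagation delays (d/s per hop): 0.0466667, 0.0766667, 0.00243, 0.120667 ms; sum = 0.24643 ms.
End-to-end = 0.395 ms.

0.395 ms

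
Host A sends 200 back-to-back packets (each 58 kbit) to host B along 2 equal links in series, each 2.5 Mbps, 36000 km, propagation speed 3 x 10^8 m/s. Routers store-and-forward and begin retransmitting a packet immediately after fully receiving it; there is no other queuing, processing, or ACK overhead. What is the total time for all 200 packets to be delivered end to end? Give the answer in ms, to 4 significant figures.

Per-hop transmission t_tx = L/R = 58000/2500000 = 23.2 ms.
Per-hop propagation t_prop = 36000000/300000000 = 120 ms.
Pipeline fill: first packet needs 2·t_tx to clear all hops; remaining 199 packets each add one t_tx.
Total = (2+200-1)·t_tx + 2·t_prop = 201·23.2 + 2·120 = 4903 ms.

4903 ms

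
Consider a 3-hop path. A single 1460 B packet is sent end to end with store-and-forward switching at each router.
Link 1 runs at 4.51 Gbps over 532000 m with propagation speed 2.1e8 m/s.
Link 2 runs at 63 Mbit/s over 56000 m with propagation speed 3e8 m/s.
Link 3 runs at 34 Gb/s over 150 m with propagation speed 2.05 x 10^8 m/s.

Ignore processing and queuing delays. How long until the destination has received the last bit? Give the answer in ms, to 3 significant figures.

2.91 ms

L = 1460 × 8 = 11680 bits.
Transmission delays (L/R per hop): 0.0025898, 0.185397, 0.000343529 ms; sum = 0.18833 ms.
Propagation delays (d/s per hop): 2.53333, 0.186667, 0.000731707 ms; sum = 2.72073 ms.
End-to-end = 2.91 ms.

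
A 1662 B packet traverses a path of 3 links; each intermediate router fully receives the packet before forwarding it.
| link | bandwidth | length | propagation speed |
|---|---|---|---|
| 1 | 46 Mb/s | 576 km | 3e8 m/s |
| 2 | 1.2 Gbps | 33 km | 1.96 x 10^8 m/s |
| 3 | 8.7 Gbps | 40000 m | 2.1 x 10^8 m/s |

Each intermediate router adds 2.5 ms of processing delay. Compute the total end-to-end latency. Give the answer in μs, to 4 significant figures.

L = 1662 × 8 = 13296 bits.
Transmission delays (L/R per hop): 289.043, 11.08, 1.52828 μs; sum = 301.652 μs.
Propagation delays (d/s per hop): 1920, 168.367, 190.476 μs; sum = 2278.84 μs.
Processing at 2 router(s): 2 × 2.5 ms = 5000 μs.
End-to-end = 7580 μs.

7580 μs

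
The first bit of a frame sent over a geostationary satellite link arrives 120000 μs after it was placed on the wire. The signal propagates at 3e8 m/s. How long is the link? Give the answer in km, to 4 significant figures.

d = s × t_prop = 300000000 × 0.12 = 36000 km.

36000 km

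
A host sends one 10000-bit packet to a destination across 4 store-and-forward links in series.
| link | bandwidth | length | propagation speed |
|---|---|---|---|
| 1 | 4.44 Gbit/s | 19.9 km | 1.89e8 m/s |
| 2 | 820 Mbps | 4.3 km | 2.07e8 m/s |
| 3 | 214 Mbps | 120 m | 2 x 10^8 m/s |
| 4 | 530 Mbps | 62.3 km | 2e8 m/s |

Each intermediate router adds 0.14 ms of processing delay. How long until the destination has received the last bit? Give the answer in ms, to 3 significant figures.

Transmission delays (L/R per hop): 0.00225225, 0.0121951, 0.046729, 0.0188679 ms; sum = 0.0800443 ms.
Propagation delays (d/s per hop): 0.105291, 0.0207729, 0.0006, 0.3115 ms; sum = 0.438164 ms.
Processing at 3 router(s): 3 × 0.14 ms = 0.42 ms.
End-to-end = 0.938 ms.

0.938 ms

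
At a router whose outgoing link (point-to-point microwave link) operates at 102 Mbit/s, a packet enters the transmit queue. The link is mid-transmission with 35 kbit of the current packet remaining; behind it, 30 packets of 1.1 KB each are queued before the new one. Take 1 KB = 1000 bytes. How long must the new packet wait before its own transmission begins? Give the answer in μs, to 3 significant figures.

Each queued packet: L/R = 8800/102000000 = 86.2745 μs.
30 queued → 2588.24 μs.
Plus remaining 35000 bits of current packet: 343.137 μs.
Queuing delay = 2930 μs.

2930 μs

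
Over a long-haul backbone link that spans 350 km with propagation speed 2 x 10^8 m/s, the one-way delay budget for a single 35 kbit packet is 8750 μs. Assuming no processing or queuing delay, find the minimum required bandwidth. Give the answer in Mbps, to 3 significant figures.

5.00 Mbps

Propagation delay = 350000 / 200000000 = 1750 μs.
Transmission budget = 8750 − 1750 = 7000 μs.
R ≥ L / t_tx = 35000 bits / 0.007 s = 5.00 Mbps.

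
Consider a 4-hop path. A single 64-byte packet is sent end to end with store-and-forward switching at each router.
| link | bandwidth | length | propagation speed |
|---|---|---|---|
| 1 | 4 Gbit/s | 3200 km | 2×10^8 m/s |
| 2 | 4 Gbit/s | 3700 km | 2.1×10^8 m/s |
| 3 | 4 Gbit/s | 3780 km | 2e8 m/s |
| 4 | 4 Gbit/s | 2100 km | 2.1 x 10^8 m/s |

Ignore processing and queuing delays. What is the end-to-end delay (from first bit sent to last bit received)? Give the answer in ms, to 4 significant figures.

62.52 ms

L = 64 × 8 = 512 bits.
Transmission delay per hop = L/R = 512/4000000000 = 0.000128 ms; 4 hops → 0.000512 ms.
Propagation delays (d/s per hop): 16, 17.619, 18.9, 10 ms; sum = 62.519 ms.
End-to-end = 62.52 ms.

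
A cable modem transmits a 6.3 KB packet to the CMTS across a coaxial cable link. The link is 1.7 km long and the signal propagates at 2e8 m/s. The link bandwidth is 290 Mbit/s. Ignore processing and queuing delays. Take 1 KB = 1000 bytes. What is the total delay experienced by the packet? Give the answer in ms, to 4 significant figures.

L = 50400 bits.
Transmission delay = L/R = 50400 / 290000000 = 0.173793 ms.
Propagation delay = d/s = 1700 m / 200000000 m/s = 0.0085 ms.
Total = 0.1823 ms.

0.1823 ms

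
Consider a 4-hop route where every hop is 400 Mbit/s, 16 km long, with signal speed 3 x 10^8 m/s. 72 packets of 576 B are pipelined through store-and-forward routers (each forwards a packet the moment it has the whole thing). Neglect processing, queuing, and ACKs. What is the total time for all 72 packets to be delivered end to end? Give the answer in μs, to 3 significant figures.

1080 μs

Per-hop transmission t_tx = L/R = 4608/400000000 = 11.52 μs.
Per-hop propagation t_prop = 16000/300000000 = 53.3333 μs.
Pipeline fill: first packet needs 4·t_tx to clear all hops; remaining 71 packets each add one t_tx.
Total = (4+72-1)·t_tx + 4·t_prop = 75·11.52 + 4·53.3333 = 1080 μs.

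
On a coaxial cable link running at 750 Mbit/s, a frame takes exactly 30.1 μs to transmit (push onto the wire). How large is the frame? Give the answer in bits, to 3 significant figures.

L = R × t_tx = 750000000 b/s × 3.01e-05 s = 22575 bits.

22600 bits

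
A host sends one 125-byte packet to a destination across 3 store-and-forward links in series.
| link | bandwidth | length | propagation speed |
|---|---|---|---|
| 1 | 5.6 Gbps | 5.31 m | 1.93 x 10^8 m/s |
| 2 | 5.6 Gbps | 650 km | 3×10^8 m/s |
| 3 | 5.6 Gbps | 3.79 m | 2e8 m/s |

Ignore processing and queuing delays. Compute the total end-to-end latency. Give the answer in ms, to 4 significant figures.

L = 125 × 8 = 1000 bits.
Transmission delay per hop = L/R = 1000/5600000000 = 0.000178571 ms; 3 hops → 0.000535714 ms.
Propagation delays (d/s per hop): 2.7513e-05, 2.16667, 1.895e-05 ms; sum = 2.16671 ms.
End-to-end = 2.167 ms.

2.167 ms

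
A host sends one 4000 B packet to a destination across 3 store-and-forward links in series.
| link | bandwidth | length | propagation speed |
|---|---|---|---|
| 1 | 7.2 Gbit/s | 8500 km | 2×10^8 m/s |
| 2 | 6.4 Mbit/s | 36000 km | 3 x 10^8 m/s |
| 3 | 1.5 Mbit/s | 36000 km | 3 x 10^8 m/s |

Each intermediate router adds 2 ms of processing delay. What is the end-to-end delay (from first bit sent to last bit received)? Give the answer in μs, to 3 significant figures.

L = 4000 × 8 = 32000 bits.
Transmission delays (L/R per hop): 4.44444, 5000, 21333.3 μs; sum = 26337.8 μs.
Propagation delays (d/s per hop): 42500, 120000, 120000 μs; sum = 282500 μs.
Processing at 2 router(s): 2 × 2 ms = 4000 μs.
End-to-end = 313000 μs.

313000 μs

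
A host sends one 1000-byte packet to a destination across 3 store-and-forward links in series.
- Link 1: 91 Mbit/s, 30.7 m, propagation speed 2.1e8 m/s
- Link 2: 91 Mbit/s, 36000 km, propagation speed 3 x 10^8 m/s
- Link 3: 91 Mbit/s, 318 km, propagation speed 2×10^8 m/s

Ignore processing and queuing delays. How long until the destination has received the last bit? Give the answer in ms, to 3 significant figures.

L = 1000 × 8 = 8000 bits.
Transmission delay per hop = L/R = 8000/91000000 = 0.0879121 ms; 3 hops → 0.263736 ms.
Propagation delays (d/s per hop): 0.00014619, 120, 1.59 ms; sum = 121.59 ms.
End-to-end = 122 ms.

122 ms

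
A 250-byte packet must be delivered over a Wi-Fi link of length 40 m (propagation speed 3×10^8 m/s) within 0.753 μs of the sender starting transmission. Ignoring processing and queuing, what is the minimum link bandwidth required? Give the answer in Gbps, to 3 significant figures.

3.23 Gbps

L = 2000 bits.
Propagation delay = 40 / 300000000 = 0.133333 μs.
Transmission budget = 0.753 − 0.133333 = 0.619667 μs.
R ≥ L / t_tx = 2000 bits / 6.19667e-07 s = 3.23 Gbps.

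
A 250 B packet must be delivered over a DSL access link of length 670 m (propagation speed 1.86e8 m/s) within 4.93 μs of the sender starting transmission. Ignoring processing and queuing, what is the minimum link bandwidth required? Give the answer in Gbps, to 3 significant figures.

L = 2000 bits.
Propagation delay = 670 / 186000000 = 3.60215 μs.
Transmission budget = 4.93 − 3.60215 = 1.32785 μs.
R ≥ L / t_tx = 2000 bits / 1.32785e-06 s = 1.51 Gbps.

1.51 Gbps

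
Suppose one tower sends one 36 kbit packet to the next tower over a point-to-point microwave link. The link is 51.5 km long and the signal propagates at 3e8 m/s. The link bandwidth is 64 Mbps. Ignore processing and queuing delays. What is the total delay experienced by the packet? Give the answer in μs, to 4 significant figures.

L = 36000 bits.
Transmission delay = L/R = 36000 / 64000000 = 562.5 μs.
Propagation delay = d/s = 51500 m / 300000000 m/s = 171.667 μs.
Total = 734.2 μs.

734.2 μs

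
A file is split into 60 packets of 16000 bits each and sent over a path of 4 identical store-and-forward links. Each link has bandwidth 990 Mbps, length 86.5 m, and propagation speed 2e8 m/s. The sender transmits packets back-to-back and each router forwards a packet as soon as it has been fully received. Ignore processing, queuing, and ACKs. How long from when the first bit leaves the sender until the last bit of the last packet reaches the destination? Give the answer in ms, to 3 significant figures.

1.02 ms

Per-hop transmission t_tx = L/R = 16000/990000000 = 0.0161616 ms.
Per-hop propagation t_prop = 86.5/200000000 = 0.0004325 ms.
Pipeline fill: first packet needs 4·t_tx to clear all hops; remaining 59 packets each add one t_tx.
Total = (4+60-1)·t_tx + 4·t_prop = 63·0.0161616 + 4·0.0004325 = 1.02 ms.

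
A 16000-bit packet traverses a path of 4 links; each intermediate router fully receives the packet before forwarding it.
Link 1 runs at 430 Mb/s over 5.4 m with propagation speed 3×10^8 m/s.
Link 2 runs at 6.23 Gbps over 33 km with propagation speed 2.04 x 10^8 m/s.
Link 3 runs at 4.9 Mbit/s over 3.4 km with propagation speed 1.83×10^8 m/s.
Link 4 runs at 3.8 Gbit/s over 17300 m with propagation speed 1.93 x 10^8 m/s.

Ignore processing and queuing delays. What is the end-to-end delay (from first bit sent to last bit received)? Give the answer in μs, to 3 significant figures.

Transmission delays (L/R per hop): 37.2093, 2.56822, 3265.31, 4.21053 μs; sum = 3309.29 μs.
Propagation delays (d/s per hop): 0.018, 161.765, 18.5792, 89.6373 μs; sum = 269.999 μs.
End-to-end = 3580 μs.

3580 μs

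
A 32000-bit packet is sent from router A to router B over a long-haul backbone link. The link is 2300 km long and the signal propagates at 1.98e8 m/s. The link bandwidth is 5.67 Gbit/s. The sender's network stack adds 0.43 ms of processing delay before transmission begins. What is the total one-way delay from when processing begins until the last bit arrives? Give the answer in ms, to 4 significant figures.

Transmission delay = L/R = 32000 / 5670000000 = 0.00564374 ms.
Propagation delay = d/s = 2300000 m / 198000000 m/s = 11.6162 ms.
Plus processing delay 0.43 ms = 0.43 ms.
Total = 12.05 ms.

12.05 ms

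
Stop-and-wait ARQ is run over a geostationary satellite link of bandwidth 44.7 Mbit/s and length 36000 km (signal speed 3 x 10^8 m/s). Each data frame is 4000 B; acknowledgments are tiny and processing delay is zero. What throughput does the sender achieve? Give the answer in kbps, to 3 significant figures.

133 kbps

t_tx = L/R = 32000/44700000 = 0.000715884 s.
t_prop = 36000000/300000000 = 0.12 s; RTT = 0.24 s.
Cycle = t_tx + RTT = 0.240716 s.
Throughput = L / cycle = 32000 / 0.240716 = 133 kbps.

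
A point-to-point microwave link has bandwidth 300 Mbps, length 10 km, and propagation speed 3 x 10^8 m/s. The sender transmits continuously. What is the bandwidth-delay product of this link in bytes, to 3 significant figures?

Propagation delay = 10000 / 300000000 = 3.33333e-05 s.
BDP = R × t_prop = 300000000 × 3.33333e-05 = 10000 bits.
In bytes: 10000/8 = 1250 bytes.

1250 bytes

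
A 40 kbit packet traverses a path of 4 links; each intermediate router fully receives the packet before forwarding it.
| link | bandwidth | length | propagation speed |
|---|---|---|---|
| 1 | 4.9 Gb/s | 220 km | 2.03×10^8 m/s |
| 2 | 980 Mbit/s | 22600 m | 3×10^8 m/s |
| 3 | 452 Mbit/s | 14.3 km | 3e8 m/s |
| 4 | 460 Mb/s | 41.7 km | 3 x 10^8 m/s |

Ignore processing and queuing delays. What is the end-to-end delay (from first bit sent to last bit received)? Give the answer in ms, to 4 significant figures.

L = 40000 bits.
Transmission delays (L/R per hop): 0.00816327, 0.0408163, 0.0884956, 0.0869565 ms; sum = 0.224432 ms.
Propagation delays (d/s per hop): 1.08374, 0.0753333, 0.0476667, 0.139 ms; sum = 1.34574 ms.
End-to-end = 1.570 ms.

1.570 ms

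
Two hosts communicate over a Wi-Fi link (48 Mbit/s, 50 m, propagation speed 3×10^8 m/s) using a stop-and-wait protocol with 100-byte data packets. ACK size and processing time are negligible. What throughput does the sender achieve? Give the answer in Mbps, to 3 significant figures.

t_tx = L/R = 800/48000000 = 1.66667e-05 s.
t_prop = 50/300000000 = 1.66667e-07 s; RTT = 3.33333e-07 s.
Cycle = t_tx + RTT = 1.7e-05 s.
Throughput = L / cycle = 800 / 1.7e-05 = 47.1 Mbps.

47.1 Mbps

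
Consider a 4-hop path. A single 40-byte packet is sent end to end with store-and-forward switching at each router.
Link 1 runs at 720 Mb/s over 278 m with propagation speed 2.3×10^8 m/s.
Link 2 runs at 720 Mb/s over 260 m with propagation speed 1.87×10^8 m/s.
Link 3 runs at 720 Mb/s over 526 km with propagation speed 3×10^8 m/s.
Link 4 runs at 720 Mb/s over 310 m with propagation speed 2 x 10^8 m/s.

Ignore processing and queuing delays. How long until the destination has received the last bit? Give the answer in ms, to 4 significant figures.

1.759 ms

L = 40 × 8 = 320 bits.
Transmission delay per hop = L/R = 320/720000000 = 0.000444444 ms; 4 hops → 0.00177778 ms.
Propagation delays (d/s per hop): 0.0012087, 0.00139037, 1.75333, 0.00155 ms; sum = 1.75748 ms.
End-to-end = 1.759 ms.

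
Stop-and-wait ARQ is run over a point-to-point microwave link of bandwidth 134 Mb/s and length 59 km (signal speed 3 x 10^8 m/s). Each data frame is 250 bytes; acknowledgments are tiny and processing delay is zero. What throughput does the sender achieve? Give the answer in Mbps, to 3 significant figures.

t_tx = L/R = 2000/134000000 = 1.49254e-05 s.
t_prop = 59000/300000000 = 0.000196667 s; RTT = 0.000393333 s.
Cycle = t_tx + RTT = 0.000408259 s.
Throughput = L / cycle = 2000 / 0.000408259 = 4.90 Mbps.

4.90 Mbps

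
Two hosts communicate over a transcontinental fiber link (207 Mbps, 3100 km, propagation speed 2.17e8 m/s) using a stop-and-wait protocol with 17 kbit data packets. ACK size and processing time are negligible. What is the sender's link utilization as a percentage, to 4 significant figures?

0.2866 %

t_tx = L/R = 17000/207000000 = 8.21256e-05 s.
t_prop = 3100000/217000000 = 0.0142857 s; RTT = 0.0285714 s.
Cycle = t_tx + RTT = 0.0286536 s.
Utilization = t_tx / cycle = 8.21256e-05/0.0286536 = 0.2866 %.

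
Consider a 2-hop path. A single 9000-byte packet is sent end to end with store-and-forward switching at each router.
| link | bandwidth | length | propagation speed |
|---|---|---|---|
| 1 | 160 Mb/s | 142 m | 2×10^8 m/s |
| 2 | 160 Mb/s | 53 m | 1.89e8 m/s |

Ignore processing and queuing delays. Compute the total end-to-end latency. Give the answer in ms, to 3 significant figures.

L = 9000 × 8 = 72000 bits.
Transmission delay per hop = L/R = 72000/160000000 = 0.45 ms; 2 hops → 0.9 ms.
Propagation delays (d/s per hop): 0.00071, 0.000280423 ms; sum = 0.000990423 ms.
End-to-end = 0.901 ms.

0.901 ms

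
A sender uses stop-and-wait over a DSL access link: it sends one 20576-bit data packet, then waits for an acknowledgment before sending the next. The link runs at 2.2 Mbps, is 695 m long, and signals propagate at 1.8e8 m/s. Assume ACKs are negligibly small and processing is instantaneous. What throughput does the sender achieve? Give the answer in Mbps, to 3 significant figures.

t_tx = L/R = 20576/2200000 = 0.00935273 s.
t_prop = 695/180000000 = 3.86111e-06 s; RTT = 7.72222e-06 s.
Cycle = t_tx + RTT = 0.00936045 s.
Throughput = L / cycle = 20576 / 0.00936045 = 2.20 Mbps.

2.20 Mbps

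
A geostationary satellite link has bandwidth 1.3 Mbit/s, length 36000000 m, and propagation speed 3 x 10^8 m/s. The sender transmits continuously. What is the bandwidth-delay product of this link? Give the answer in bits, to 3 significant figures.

Propagation delay = 36000000 / 300000000 = 0.12 s.
BDP = R × t_prop = 1300000 × 0.12 = 156000 bits.

156000 bits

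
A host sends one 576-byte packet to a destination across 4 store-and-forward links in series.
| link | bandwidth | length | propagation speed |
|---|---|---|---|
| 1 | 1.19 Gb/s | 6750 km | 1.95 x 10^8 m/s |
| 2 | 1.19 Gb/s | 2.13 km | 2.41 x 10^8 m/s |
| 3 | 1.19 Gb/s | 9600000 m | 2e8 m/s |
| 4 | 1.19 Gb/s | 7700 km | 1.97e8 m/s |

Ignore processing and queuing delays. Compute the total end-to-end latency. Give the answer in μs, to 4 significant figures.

121700 μs

L = 576 × 8 = 4608 bits.
Transmission delay per hop = L/R = 4608/1190000000 = 3.87227 μs; 4 hops → 15.4891 μs.
Propagation delays (d/s per hop): 34615.4, 8.83817, 48000, 39086.3 μs; sum = 121711 μs.
End-to-end = 121700 μs.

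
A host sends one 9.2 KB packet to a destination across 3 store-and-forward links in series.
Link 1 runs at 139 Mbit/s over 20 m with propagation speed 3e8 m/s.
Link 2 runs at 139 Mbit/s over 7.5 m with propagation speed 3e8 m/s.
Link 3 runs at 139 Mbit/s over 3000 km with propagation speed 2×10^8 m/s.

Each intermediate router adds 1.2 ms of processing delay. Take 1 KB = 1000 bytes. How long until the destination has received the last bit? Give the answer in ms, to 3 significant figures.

L = 73600 bits.
Transmission delay per hop = L/R = 73600/139000000 = 0.529496 ms; 3 hops → 1.58849 ms.
Propagation delays (d/s per hop): 6.66667e-05, 2.5e-05, 15 ms; sum = 15.0001 ms.
Processing at 2 router(s): 2 × 1.2 ms = 2.4 ms.
End-to-end = 19.0 ms.

19.0 ms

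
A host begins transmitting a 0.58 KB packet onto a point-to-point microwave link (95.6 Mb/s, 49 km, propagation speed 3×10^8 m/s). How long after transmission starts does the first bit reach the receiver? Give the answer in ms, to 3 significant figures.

0.163 ms

First bit experiences only propagation delay: d/s = 49000/300000000 = 0.163 ms.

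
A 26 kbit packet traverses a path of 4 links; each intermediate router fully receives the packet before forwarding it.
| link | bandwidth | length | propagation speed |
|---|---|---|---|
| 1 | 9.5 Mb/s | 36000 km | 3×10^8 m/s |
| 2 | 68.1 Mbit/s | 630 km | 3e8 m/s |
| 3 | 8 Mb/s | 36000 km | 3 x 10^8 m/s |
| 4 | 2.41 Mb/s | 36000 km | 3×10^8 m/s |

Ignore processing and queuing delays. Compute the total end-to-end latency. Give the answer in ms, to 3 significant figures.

379 ms

L = 26000 bits.
Transmission delays (L/R per hop): 2.73684, 0.381791, 3.25, 10.7884 ms; sum = 17.157 ms.
Propagation delays (d/s per hop): 120, 2.1, 120, 120 ms; sum = 362.1 ms.
End-to-end = 379 ms.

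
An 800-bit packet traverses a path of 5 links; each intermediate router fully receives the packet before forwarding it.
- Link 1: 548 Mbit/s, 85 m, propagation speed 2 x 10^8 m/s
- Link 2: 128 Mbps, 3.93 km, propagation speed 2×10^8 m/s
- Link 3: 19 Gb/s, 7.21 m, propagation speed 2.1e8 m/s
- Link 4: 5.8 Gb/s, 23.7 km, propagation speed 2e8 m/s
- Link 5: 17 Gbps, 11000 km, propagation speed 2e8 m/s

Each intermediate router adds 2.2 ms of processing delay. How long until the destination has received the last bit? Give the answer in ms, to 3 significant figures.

63.9 ms

Transmission delays (L/R per hop): 0.00145985, 0.00625, 4.21053e-05, 0.000137931, 4.70588e-05 ms; sum = 0.00793695 ms.
Propagation delays (d/s per hop): 0.000425, 0.01965, 3.43333e-05, 0.1185, 55 ms; sum = 55.1386 ms.
Processing at 4 router(s): 4 × 2.2 ms = 8.8 ms.
End-to-end = 63.9 ms.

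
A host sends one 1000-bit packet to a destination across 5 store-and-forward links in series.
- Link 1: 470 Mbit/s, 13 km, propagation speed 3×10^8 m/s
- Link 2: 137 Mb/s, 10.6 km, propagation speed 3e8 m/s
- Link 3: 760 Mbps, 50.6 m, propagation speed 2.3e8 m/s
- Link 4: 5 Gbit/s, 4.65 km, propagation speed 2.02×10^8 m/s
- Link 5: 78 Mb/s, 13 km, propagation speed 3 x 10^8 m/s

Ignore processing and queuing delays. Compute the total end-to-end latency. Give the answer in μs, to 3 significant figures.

Transmission delays (L/R per hop): 2.12766, 7.29927, 1.31579, 0.2, 12.8205 μs; sum = 23.7632 μs.
Propagation delays (d/s per hop): 43.3333, 35.3333, 0.22, 23.0198, 43.3333 μs; sum = 145.24 μs.
End-to-end = 169 μs.

169 μs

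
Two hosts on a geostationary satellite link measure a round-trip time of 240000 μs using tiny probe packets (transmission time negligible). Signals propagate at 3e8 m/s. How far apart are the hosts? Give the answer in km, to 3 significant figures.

One-way propagation = RTT/2 = 120000 μs.
d = s × t = 300000000 × 0.12 = 36000 km.

36000 km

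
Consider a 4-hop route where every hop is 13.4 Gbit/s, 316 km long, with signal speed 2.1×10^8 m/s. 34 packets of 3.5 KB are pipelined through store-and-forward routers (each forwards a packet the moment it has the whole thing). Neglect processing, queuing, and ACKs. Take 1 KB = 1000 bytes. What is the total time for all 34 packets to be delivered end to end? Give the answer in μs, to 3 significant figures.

6100 μs

Per-hop transmission t_tx = L/R = 28000/13400000000 = 2.08955 μs.
Per-hop propagation t_prop = 316000/210000000 = 1504.76 μs.
Pipeline fill: first packet needs 4·t_tx to clear all hops; remaining 33 packets each add one t_tx.
Total = (4+34-1)·t_tx + 4·t_prop = 37·2.08955 + 4·1504.76 = 6100 μs.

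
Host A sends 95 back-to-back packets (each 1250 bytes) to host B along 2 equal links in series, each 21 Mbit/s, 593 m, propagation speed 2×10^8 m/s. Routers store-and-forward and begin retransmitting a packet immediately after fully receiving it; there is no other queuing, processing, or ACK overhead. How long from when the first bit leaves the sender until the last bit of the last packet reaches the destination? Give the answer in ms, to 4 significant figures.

45.72 ms

Per-hop transmission t_tx = L/R = 10000/21000000 = 0.47619 ms.
Per-hop propagation t_prop = 593/200000000 = 0.002965 ms.
Pipeline fill: first packet needs 2·t_tx to clear all hops; remaining 94 packets each add one t_tx.
Total = (2+95-1)·t_tx + 2·t_prop = 96·0.47619 + 2·0.002965 = 45.72 ms.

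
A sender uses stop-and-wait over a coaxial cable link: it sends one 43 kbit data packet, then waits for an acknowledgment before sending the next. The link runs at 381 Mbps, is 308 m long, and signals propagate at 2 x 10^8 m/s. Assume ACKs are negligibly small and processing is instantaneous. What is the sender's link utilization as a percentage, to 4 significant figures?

t_tx = L/R = 43000/381000000 = 0.000112861 s.
t_prop = 308/200000000 = 1.54e-06 s; RTT = 3.08e-06 s.
Cycle = t_tx + RTT = 0.000115941 s.
Utilization = t_tx / cycle = 0.000112861/0.000115941 = 97.34 %.

97.34 %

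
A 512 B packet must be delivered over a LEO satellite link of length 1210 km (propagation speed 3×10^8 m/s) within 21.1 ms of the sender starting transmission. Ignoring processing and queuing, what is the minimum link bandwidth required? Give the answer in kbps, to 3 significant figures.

L = 4096 bits.
Propagation delay = 1210000 / 300000000 = 4.03333 ms.
Transmission budget = 21.1 − 4.03333 = 17.0667 ms.
R ≥ L / t_tx = 4096 bits / 0.0170667 s = 240 kbps.

240 kbps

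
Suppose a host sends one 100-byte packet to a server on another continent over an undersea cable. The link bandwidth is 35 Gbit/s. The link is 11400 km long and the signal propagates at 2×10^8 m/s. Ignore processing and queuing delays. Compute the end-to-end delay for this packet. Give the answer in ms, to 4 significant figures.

57.00 ms

L = 100 × 8 = 800 bits.
Transmission delay = L/R = 800 / 35000000000 = 2.28571e-05 ms.
Propagation delay = d/s = 11400000 m / 200000000 m/s = 57 ms.
Total = 57.00 ms.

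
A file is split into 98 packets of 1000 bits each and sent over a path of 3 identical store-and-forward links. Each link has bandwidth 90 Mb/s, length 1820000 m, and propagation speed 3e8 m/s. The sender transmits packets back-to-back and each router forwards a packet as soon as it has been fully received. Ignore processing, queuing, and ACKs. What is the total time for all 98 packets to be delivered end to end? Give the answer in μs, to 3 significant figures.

19300 μs

Per-hop transmission t_tx = L/R = 1000/90000000 = 11.1111 μs.
Per-hop propagation t_prop = 1820000/300000000 = 6066.67 μs.
Pipeline fill: first packet needs 3·t_tx to clear all hops; remaining 97 packets each add one t_tx.
Total = (3+98-1)·t_tx + 3·t_prop = 100·11.1111 + 3·6066.67 = 19300 μs.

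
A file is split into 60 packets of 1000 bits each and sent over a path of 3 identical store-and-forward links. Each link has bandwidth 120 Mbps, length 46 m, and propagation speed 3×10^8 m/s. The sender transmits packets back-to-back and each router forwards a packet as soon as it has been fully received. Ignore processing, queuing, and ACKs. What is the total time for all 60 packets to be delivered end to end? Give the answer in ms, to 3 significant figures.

0.517 ms

Per-hop transmission t_tx = L/R = 1000/120000000 = 0.00833333 ms.
Per-hop propagation t_prop = 46/300000000 = 0.000153333 ms.
Pipeline fill: first packet needs 3·t_tx to clear all hops; remaining 59 packets each add one t_tx.
Total = (3+60-1)·t_tx + 3·t_prop = 62·0.00833333 + 3·0.000153333 = 0.517 ms.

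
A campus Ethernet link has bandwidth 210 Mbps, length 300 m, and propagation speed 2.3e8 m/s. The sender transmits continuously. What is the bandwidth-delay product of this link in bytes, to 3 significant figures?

Propagation delay = 300 / 2.3e+08 = 1.30435e-06 s.
BDP = R × t_prop = 210000000 × 1.30435e-06 = 273.913 bits.
In bytes: 273.913/8 = 34.2 bytes.

34.2 bytes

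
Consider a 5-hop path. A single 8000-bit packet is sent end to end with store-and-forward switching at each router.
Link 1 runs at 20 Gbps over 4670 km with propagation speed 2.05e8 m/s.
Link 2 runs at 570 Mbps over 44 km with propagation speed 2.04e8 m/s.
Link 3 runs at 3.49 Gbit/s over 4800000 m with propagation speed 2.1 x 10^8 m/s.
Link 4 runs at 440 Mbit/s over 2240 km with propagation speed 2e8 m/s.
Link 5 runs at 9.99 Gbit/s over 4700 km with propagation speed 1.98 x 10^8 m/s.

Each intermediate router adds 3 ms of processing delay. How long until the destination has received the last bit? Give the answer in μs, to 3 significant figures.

92800 μs

Transmission delays (L/R per hop): 0.4, 14.0351, 2.29226, 18.1818, 0.800801 μs; sum = 35.71 μs.
Propagation delays (d/s per hop): 22780.5, 215.686, 22857.1, 11200, 23737.4 μs; sum = 80790.7 μs.
Processing at 4 router(s): 4 × 3 ms = 12000 μs.
End-to-end = 92800 μs.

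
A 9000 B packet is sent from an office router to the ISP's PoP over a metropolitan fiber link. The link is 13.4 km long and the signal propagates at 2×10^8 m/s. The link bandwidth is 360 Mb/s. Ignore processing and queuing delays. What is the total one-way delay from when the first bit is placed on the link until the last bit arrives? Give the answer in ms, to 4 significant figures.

L = 9000 × 8 = 72000 bits.
Transmission delay = L/R = 72000 / 360000000 = 0.2 ms.
Propagation delay = d/s = 13400 m / 200000000 m/s = 0.067 ms.
Total = 0.2670 ms.

0.2670 ms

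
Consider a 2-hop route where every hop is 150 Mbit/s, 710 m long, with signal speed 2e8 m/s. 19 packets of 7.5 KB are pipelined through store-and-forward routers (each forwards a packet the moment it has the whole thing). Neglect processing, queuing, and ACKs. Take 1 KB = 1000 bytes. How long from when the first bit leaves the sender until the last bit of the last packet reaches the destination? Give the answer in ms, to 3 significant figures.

8.01 ms

Per-hop transmission t_tx = L/R = 60000/150000000 = 0.4 ms.
Per-hop propagation t_prop = 710/200000000 = 0.00355 ms.
Pipeline fill: first packet needs 2·t_tx to clear all hops; remaining 18 packets each add one t_tx.
Total = (2+19-1)·t_tx + 2·t_prop = 20·0.4 + 2·0.00355 = 8.01 ms.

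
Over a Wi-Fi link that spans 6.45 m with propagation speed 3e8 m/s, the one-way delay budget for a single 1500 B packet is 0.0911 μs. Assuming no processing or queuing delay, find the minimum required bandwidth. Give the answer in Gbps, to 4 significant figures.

172.4 Gbps

L = 12000 bits.
Propagation delay = 6.45 / 300000000 = 0.0215 μs.
Transmission budget = 0.0911 − 0.0215 = 0.0696 μs.
R ≥ L / t_tx = 12000 bits / 6.96e-08 s = 172.4 Gbps.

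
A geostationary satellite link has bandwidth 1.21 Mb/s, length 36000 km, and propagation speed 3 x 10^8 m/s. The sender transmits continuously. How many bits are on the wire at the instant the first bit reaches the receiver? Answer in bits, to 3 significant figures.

145000 bits

Propagation delay = 36000000 / 300000000 = 0.12 s.
BDP = R × t_prop = 1210000 × 0.12 = 145200 bits.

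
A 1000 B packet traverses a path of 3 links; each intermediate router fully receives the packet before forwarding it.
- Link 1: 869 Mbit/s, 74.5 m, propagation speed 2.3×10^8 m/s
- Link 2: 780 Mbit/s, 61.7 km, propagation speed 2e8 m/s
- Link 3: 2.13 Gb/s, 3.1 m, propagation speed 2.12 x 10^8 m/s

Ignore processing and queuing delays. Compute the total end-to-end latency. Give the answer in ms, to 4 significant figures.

0.3321 ms

L = 1000 × 8 = 8000 bits.
Transmission delays (L/R per hop): 0.00920598, 0.0102564, 0.00375587 ms; sum = 0.0232183 ms.
Propagation delays (d/s per hop): 0.000323913, 0.3085, 1.46226e-05 ms; sum = 0.308839 ms.
End-to-end = 0.3321 ms.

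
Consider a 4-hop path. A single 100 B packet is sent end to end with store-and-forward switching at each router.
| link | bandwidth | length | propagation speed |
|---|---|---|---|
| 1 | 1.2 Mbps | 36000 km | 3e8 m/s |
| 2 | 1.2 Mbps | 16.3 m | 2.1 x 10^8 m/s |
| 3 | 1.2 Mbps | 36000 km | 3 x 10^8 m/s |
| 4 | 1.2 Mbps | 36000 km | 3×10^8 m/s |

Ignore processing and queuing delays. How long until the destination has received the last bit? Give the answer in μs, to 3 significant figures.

363000 μs

L = 100 × 8 = 800 bits.
Transmission delay per hop = L/R = 800/1200000 = 666.667 μs; 4 hops → 2666.67 μs.
Propagation delays (d/s per hop): 120000, 0.077619, 120000, 120000 μs; sum = 360000 μs.
End-to-end = 363000 μs.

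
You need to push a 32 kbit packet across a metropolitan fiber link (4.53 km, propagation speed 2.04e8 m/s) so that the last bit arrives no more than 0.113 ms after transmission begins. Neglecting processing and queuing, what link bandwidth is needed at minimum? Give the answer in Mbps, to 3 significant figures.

352 Mbps

Propagation delay = 4530 / 204000000 = 0.0222059 ms.
Transmission budget = 0.113 − 0.0222059 = 0.0907941 ms.
R ≥ L / t_tx = 32000 bits / 9.07941e-05 s = 352 Mbps.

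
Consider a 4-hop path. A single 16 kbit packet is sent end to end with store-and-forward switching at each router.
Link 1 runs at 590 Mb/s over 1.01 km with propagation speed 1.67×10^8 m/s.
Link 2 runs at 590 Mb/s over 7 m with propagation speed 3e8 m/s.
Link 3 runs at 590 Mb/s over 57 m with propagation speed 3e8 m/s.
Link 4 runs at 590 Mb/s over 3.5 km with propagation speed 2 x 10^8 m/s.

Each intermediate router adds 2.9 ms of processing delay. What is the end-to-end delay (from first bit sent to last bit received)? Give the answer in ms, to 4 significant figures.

L = 16000 bits.
Transmission delay per hop = L/R = 16000/590000000 = 0.0271186 ms; 4 hops → 0.108475 ms.
Propagation delays (d/s per hop): 0.0060479, 2.33333e-05, 0.00019, 0.0175 ms; sum = 0.0237612 ms.
Processing at 3 router(s): 3 × 2.9 ms = 8.7 ms.
End-to-end = 8.832 ms.

8.832 ms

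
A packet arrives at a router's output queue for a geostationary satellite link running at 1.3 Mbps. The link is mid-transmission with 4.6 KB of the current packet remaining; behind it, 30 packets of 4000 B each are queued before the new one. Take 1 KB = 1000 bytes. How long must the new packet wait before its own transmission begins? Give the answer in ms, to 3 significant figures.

767 ms

Each queued packet: L/R = 32000/1300000 = 24.6154 ms.
30 queued → 738.462 ms.
Plus remaining 36800 bits of current packet: 28.3077 ms.
Queuing delay = 767 ms.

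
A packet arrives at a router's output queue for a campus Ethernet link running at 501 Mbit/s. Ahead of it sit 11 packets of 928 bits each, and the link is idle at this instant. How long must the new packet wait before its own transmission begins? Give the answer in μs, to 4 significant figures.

20.38 μs

Each queued packet: L/R = 928/501000000 = 1.8523 μs.
11 queued → 20.3752 μs.
Queuing delay = 20.38 μs.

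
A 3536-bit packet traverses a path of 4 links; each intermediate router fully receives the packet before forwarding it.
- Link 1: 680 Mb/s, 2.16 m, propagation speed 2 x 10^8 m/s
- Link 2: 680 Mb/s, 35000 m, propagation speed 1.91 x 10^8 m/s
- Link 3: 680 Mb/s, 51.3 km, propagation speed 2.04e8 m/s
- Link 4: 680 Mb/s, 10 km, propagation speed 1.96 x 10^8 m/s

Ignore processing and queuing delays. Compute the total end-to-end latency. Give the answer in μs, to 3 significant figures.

507 μs

Transmission delay per hop = L/R = 3536/680000000 = 5.2 μs; 4 hops → 20.8 μs.
Propagation delays (d/s per hop): 0.0108, 183.246, 251.471, 51.0204 μs; sum = 485.748 μs.
End-to-end = 507 μs.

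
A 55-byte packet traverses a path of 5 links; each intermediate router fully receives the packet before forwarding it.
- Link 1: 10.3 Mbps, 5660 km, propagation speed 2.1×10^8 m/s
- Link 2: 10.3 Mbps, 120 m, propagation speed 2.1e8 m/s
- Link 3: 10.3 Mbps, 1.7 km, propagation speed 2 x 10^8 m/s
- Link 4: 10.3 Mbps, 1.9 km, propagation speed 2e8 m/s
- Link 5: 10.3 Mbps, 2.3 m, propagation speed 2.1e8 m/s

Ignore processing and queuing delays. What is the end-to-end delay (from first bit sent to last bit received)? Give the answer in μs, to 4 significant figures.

27180 μs

L = 55 × 8 = 440 bits.
Transmission delay per hop = L/R = 440/10300000 = 42.7184 μs; 5 hops → 213.592 μs.
Propagation delays (d/s per hop): 26952.4, 0.571429, 8.5, 9.5, 0.0109524 μs; sum = 26971 μs.
End-to-end = 27180 μs.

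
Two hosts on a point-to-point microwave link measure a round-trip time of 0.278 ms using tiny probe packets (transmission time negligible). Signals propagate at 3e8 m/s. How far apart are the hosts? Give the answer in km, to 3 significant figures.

41.7 km

One-way propagation = RTT/2 = 0.139 ms.
d = s × t = 300000000 × 0.000139 = 41.7 km.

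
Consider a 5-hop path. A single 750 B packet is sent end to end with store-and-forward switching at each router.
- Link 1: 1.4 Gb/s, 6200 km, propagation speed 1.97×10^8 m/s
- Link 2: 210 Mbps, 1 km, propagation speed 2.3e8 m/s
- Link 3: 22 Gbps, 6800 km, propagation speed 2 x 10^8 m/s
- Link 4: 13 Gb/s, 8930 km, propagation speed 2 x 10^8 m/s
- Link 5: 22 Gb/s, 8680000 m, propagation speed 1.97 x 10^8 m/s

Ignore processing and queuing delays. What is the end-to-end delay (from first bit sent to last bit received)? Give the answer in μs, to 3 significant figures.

154000 μs

L = 750 × 8 = 6000 bits.
Transmission delays (L/R per hop): 4.28571, 28.5714, 0.272727, 0.461538, 0.272727 μs; sum = 33.8641 μs.
Propagation delays (d/s per hop): 31472.1, 4.34783, 34000, 44650, 44060.9 μs; sum = 154187 μs.
End-to-end = 154000 μs.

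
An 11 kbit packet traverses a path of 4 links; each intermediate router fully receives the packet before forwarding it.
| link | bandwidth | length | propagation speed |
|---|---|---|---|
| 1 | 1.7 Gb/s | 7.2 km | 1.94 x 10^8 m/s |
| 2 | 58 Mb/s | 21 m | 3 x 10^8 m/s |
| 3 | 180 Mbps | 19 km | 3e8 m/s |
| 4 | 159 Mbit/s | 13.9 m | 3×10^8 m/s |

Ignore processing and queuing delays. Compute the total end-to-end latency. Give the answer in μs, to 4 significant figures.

L = 11000 bits.
Transmission delays (L/R per hop): 6.47059, 189.655, 61.1111, 69.1824 μs; sum = 326.419 μs.
Propagation delays (d/s per hop): 37.1134, 0.07, 63.3333, 0.0463333 μs; sum = 100.563 μs.
End-to-end = 427.0 μs.

427.0 μs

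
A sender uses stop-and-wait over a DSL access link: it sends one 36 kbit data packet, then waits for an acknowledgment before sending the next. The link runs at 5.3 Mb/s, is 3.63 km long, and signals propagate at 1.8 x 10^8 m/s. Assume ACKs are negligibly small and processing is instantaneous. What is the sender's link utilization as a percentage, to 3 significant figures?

99.4 %

t_tx = L/R = 36000/5300000 = 0.00679245 s.
t_prop = 3630/180000000 = 2.01667e-05 s; RTT = 4.03333e-05 s.
Cycle = t_tx + RTT = 0.00683279 s.
Utilization = t_tx / cycle = 0.00679245/0.00683279 = 99.4 %.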